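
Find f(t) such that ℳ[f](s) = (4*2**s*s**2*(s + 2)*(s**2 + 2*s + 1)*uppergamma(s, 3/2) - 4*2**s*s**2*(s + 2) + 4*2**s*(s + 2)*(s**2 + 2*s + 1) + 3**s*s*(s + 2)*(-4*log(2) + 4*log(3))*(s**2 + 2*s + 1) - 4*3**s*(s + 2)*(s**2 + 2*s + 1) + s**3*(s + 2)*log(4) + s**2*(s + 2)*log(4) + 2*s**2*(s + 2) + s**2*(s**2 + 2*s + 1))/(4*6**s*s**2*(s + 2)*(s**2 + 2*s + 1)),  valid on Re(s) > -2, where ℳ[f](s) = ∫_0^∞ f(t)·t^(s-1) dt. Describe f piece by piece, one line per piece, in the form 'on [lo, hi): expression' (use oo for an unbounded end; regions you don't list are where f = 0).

peel off the common scale on t: t**2 on [0, 1/2); t*log(t) on [1/2, 1); log(t) on [1, 3/2); …
breakpoints 1/6, 1/3, 1/2: one integral from each of the 4 segments
on [0, 1/6): add ∫ 9*t**2·t^(s-1) dt
segment [1/6, 1/3) carries 3*t*log(3*t); integrate it
segment [1/3, 1/2) carries log(3*t); integrate it
for t in [1/2, ∞): the term is ∫ exp(-3*t)·t^(s-1)

on [0, 1/6): 9*t**2
on [1/6, 1/3): 3*t*log(3*t)
on [1/3, 1/2): log(3*t)
on [1/2, oo): exp(-3*t)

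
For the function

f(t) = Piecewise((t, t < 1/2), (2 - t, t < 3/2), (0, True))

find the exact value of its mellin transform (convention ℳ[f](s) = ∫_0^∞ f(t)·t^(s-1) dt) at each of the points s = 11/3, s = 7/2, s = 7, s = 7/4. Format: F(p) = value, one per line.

F(11/3) = 3*2**(1/3)*(-34 + 621*3**(2/3))/4928
F(7/2) = sqrt(2)*(-22 + 405*sqrt(3))/1008
F(7) = 24039/14336
F(7/4) = 3*2**(1/4)*(-10 + 23*3**(3/4))/154

decompose at 1/2; ℳ[f](s) sums the 2 pieces' integrals
on [0, 1/2): add ∫ t·t^(s-1) dt
over [1/2, 3/2), the kernel integral of (2 - t) enters the sum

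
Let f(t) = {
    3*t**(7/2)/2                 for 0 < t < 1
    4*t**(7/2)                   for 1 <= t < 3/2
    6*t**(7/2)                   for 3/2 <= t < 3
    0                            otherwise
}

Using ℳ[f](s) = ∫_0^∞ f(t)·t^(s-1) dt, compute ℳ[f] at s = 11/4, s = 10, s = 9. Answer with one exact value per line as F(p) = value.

F(11/4) = -729*2**(3/4)*3**(1/4)/400 - 2/5 + 17496*3**(1/4)/25
F(10) = -59049*sqrt(6)/4096 - 5/27 + 708588*sqrt(3)
F(9) = -531441*sqrt(6)/51200 - 1/5 + 6377292*sqrt(3)/25

linearity at 1, 3/2 turns ℳ[f](s) into 3 summed integrals
[0, 1) adds the kernel integral of 3*t**(7/2)/2
the [1, 3/2) slice contributes ∫ 4*t**(7/2)·t^(s-1) dt
piece [3/2, 3): integrate 6*t**(7/2) against the kernel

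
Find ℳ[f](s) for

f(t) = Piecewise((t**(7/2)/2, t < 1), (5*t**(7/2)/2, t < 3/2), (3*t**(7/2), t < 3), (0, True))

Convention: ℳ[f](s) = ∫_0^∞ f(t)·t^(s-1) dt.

(6*3**(s + 7/2) - (3/2)**(s + 7/2) - 4)/(2*s + 7)
  Re(s) > -7/2

slice at 1, 3/2, transform all 3 pieces, and sum them
piece [0, 1): integrate t**(7/2)/2 against the kernel
between 1 and 3/2 the integrand is 5*t**(7/2)/2·t^(s-1)
over [3/2, 3), the kernel integral of 3*t**(7/2) enters the sum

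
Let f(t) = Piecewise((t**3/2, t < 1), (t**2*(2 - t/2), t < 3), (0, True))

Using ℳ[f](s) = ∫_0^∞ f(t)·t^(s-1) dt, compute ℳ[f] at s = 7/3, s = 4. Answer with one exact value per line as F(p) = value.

F(7/3) = -57/208 + 6075*3**(1/3)/416
F(4) = 3637/42

the shared t-power comes off first: t/2 on [0, 1); 2 - t/2 on [1, 3)
back out the common scale on t: t on [0, 1/2); 2 - t on [1/2, 3/2)
breakpoints 1: one integral from each of the 2 segments
for t in [0, 1): the term is ∫ t**3/2·t^(s-1)
segment 1 to 3 holds t**2*(2 - t/2); add its integral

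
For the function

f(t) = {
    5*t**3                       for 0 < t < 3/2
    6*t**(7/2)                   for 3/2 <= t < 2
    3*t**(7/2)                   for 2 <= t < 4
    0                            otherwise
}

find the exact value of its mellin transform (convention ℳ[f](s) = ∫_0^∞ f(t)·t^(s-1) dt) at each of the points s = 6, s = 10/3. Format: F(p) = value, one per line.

F(6) = -59049*sqrt(6)/4864 + 3072*sqrt(2)/19 + 1610820501/9728
F(10/3) = -6561*2**(1/6)*3**(5/6)/1312 + 10935*2**(2/3)*3**(1/3)/2432 + 1152*2**(5/6)/41 + 147456*2**(2/3)/41

split f at 3/2, 2: ℳ[f](s) collects 3 kernel integrals
∫ 5*t**3·t^(s-1) over [0, 3/2)
∫ 6*t**(7/2)·t^(s-1) over [3/2, 2)
over [2, 4), the kernel integral of 3*t**(7/2) enters the sum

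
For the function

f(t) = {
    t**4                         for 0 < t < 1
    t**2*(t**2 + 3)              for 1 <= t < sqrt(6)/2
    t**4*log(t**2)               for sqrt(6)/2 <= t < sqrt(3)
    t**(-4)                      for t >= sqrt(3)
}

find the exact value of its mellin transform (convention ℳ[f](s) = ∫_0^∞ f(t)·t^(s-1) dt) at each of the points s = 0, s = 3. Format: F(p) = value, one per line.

invert the power substitution to get t**2 on [0, 1); t*(t + 3) on [1, 3/2); t**2*log(t) on [3/2, 3); …
reversing the shared t-power: t on [0, 1); t + 3 on [1, 3/2); t*log(t) on [3/2, 3); …
along the cuts 1, sqrt(6)/2, sqrt(3), ℳ[f](s) splits into 4 integrals
∫ t**4·t^(s-1) over [0, 1)
segment [1, sqrt(6)/2) carries t**2*(t**2 + 3); integrate it
∫ t**4*log(t**2)·t^(s-1) over [sqrt(6)/2, sqrt(3))
segment [sqrt(3), ∞) carries t**(-4); integrate it

F(0) = 143/288 + log(3*90699264**(1/16))
F(3) = -113*sqrt(3)/147 - 27*sqrt(6)*log(3)/112 - 3/5 + 27*sqrt(6)*log(2)/112 + 3861*sqrt(6)/3920 + 27*sqrt(3)*log(3)/7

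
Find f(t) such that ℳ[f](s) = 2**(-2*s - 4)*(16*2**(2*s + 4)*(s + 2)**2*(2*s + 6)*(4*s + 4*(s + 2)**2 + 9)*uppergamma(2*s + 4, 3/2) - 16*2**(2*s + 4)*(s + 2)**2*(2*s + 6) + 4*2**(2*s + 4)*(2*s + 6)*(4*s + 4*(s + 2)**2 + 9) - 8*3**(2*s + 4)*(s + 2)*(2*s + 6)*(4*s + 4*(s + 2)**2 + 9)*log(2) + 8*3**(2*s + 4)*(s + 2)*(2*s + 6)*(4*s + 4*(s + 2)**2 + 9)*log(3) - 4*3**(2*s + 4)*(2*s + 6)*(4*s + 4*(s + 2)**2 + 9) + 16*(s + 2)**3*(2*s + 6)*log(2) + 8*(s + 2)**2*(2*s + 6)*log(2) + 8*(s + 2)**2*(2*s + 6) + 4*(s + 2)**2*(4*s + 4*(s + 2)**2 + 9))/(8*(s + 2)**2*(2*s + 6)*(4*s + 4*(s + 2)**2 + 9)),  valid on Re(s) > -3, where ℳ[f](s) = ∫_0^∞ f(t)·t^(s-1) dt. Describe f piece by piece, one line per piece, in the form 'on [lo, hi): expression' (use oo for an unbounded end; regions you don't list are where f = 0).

strip the shared t-power: t on [0, 1/4); sqrt(t)*log(sqrt(t)) on [1/4, 1); log(sqrt(t)) on [1, 9/4); …
undo the power substitution: t**2 on [0, 1/2); t*log(t) on [1/2, 1); log(t) on [1, 3/2); …
cuts at 1/4, 1, 9/4: linearity sums the 4 kernel integrals
on [0, 1/4) integrate f = t**3 against the kernel
on [1/4, 1) integrate f = t**(5/2)*log(sqrt(t)) against the kernel
the [1, 9/4) slice contributes ∫ t**2*log(sqrt(t))·t^(s-1) dt
∫ t**2*exp(-sqrt(t))·t^(s-1) over [9/4, ∞)

on [0, 1/4): t**3
on [1/4, 1): t**(5/2)*log(sqrt(t))
on [1, 9/4): t**2*log(sqrt(t))
on [9/4, oo): t**2*exp(-sqrt(t))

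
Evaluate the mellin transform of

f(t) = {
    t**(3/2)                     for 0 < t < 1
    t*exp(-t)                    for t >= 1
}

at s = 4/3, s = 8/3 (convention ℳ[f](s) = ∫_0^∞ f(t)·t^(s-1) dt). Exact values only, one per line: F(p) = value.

reversing the shared t-power: 1/sqrt(t) on [0, 1); exp(-t)/t on [1, ∞)
undo the shared t-power: sqrt(t) on [0, 1); exp(-t) on [1, ∞)
integrate the 2 segments split at 1, then add the results
over [0, 1), the kernel integral of t**(3/2) enters the sum
∫ over [1, ∞) of t*exp(-t)·t^(s-1) joins the sum

F(4/3) = 6/17 + uppergamma(7/3, 1)
F(8/3) = 6/25 + uppergamma(11/3, 1)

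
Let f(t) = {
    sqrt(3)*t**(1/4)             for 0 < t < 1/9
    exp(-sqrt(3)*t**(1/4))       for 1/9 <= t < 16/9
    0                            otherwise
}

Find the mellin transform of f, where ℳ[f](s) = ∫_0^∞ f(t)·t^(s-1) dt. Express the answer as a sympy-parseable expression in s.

(4*(4*s + 1)*uppergamma(4*s, 1) - 4*(4*s + 1)*uppergamma(4*s, 2) + 4)/(9**s*(4*s + 1))
  Re(s) > -1/4

invert the power substitution to get sqrt(3)*sqrt(t) on [0, 1/3); exp(-sqrt(3)*sqrt(t)) on [1/3, 4/3)
strip the common scale on t: sqrt(t) on [0, 1); exp(-sqrt(t)) on [1, 4)
back out the power substitution: t on [0, 1); exp(-t) on [1, 2)
linearity at 1/9 turns ℳ[f](s) into 2 summed integrals
[0, 1/9) adds the kernel integral of sqrt(3)*t**(1/4)
the [1/9, 16/9) slice contributes ∫ exp(-sqrt(3)*t**(1/4))·t^(s-1) dt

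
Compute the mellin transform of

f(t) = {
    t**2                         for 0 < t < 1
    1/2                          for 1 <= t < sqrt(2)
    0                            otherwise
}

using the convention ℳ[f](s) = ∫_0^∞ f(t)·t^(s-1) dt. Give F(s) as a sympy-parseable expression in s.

(2**(s/2)*(s + 2) + s - 2)/(2*s*(s + 2))
  Re(s) > -2

peel off the power substitution: t on [0, 1); 1/2 on [1, 2)
cuts at 1: linearity sums the 2 kernel integrals
between 0 and 1 the integrand is t**2·t^(s-1)
for t in [1, sqrt(2)): the term is ∫ 1/2·t^(s-1)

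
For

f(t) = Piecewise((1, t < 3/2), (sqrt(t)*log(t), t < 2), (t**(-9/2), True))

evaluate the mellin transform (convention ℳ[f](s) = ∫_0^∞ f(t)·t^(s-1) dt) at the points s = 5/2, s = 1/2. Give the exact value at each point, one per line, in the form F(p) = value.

back out the shared t-power: 1/sqrt(t) on [0, 3/2); log(t) on [3/2, 2); t**(-5) on [2, ∞)
undo the shared t-power: sqrt(t) on [0, 3/2); t*log(t) on [3/2, 2); t**(-4) on [2, ∞)
summing 3 kernel integrals split by 3/2, 2 yields ℳ[f](s)
the [0, 3/2) slice contributes ∫ 1·t^(s-1) dt
[3/2, 2) adds the kernel integral of sqrt(t)*log(t)
on [2, ∞) integrate f = t**(-9/2) against the kernel

F(5/2) = -9*log(3)/8 - 7/18 + 9*sqrt(6)/20 + 91*log(2)/24
F(1/2) = -31/64 + log(8*sqrt(6)/9) + sqrt(6)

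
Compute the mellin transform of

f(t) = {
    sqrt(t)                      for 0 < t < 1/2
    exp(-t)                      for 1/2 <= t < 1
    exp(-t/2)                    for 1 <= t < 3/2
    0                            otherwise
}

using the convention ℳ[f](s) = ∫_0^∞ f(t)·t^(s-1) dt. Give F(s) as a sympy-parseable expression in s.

(2**s*(2*s + 1)*uppergamma(s, 1/2) - 2**s*(2*s + 1)*uppergamma(s, 1) + 4**s*(2*s + 1)*uppergamma(s, 1/2) - 4**s*(2*s + 1)*uppergamma(s, 3/4) + sqrt(2))/(2**s*(2*s + 1))
  Re(s) > -1/2

f breaks at 1/2, 1 into 3 integrals to sum
between 0 and 1/2 the integrand is sqrt(t)·t^(s-1)
between 1/2 and 1 the integrand is exp(-t)·t^(s-1)
on [1, 3/2) integrate f = exp(-t/2) against the kernel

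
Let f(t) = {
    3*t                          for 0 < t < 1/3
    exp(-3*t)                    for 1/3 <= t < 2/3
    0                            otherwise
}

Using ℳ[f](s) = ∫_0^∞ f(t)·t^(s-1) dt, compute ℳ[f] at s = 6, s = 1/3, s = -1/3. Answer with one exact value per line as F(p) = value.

remove the common scale on t first: t on [0, 1); exp(-t) on [1, 2)
along the cuts 1/3, ℳ[f](s) splits into 2 integrals
segment 0 to 1/3 holds 3*t; add its integral
the [1/3, 2/3) slice contributes ∫ exp(-3*t)·t^(s-1) dt

F(6) = (-6104 + exp(2) + 2282*E)*exp(-2)/5103
F(1/3) = 3**(2/3)*(-4*uppergamma(1/3, 2) + 4*uppergamma(1/3, 1) + 3)/12
F(-1/3) = 3**(1/3)*(-uppergamma(-1/3, 2) + uppergamma(-1/3, 1) + 3/2)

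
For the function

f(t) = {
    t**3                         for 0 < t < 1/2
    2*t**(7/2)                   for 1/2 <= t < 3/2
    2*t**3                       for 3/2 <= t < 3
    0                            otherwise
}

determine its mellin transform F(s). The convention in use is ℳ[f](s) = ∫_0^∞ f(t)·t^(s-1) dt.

the 3 pieces separated at 1/2, 3/2 each add one integral
∫ t**3·t^(s-1) over [0, 1/2)
for t in [1/2, 3/2): the term is ∫ 2*t**(7/2)·t^(s-1)
on [3/2, 3) integrate f = 2*t**3 against the kernel

(54*2**(1/2 - s)*3**(s + 1/2)*(s + 3) - 2*2**(1/2 - s)*(s + 3) + 432*3**s*(2*s + 7) - 54*3**s*(2*s + 7)/2**s + (2*s + 7)/2**s)/(8*(s + 3)*(2*s + 7))
  Re(s) > -3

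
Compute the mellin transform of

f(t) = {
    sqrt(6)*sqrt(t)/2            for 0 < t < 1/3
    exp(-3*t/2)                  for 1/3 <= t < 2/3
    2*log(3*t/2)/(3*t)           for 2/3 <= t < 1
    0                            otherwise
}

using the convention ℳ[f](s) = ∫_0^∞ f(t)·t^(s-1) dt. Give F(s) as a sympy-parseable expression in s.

3**(-s - 1)*(3*2**s*(2*s + 1)*(s**2 - 2*s + 1)*uppergamma(s, 1/2) - 3*2**s*(2*s + 1)*(s**2 - 2*s + 1)*uppergamma(s, 1) + 2**s*(6*s + 3) + 3**s*s*(2*s + 1)*(-2*log(2) + 2*log(3)) + 3**s*(-4*s - 2) + 3**s*(2*s + 1)*(-2*log(3) + 2*log(2)) + sqrt(2)*(3*s**2 - 6*s + 3))/((2*s + 1)*(s**2 - 2*s + 1))
  Re(s) > -1/2

invert the common scale on t to get sqrt(t) on [0, 1/2); exp(-t) on [1/2, 1); log(t)/t on [1, 3/2)
f breaks at 1/3, 2/3 into 3 integrals to sum
segment 0 to 1/3 holds sqrt(6)*sqrt(t)/2; add its integral
segment 1/3 to 2/3 holds exp(-3*t/2); add its integral
segment [2/3, 1) carries 2*log(3*t/2)/(3*t); integrate it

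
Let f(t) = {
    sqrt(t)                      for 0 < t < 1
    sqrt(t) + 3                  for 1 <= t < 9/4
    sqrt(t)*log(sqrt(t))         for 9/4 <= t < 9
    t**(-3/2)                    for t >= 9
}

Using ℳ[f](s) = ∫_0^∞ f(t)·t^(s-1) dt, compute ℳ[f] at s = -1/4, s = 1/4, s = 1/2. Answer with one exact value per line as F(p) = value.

F(-1/4) = -4532*sqrt(3)/567 + 2*sqrt(6) + log(2**(2*sqrt(6))*3**(-2*sqrt(6) + 4*sqrt(3))) + 12
F(1/4) = -12 - 356*sqrt(3)/135 + log(2**(sqrt(6))*3**(-sqrt(6) + 4*sqrt(3))) + 23*sqrt(6)/3
F(1/2) = 9*log(2)/4 + 143/72 + 27*log(3)/4

back out the power substitution: t on [0, 1); t + 3 on [1, 3/2); t*log(t) on [3/2, 3); …
decompose at 1, 9/4, 9; ℳ[f](s) sums the 4 pieces' integrals
between 0 and 1 the integrand is sqrt(t)·t^(s-1)
on [1, 9/4) integrate f = (sqrt(t) + 3) against the kernel
for t in [9/4, 9): the term is ∫ sqrt(t)*log(sqrt(t))·t^(s-1)
over [9, ∞), the kernel integral of t**(-3/2) enters the sum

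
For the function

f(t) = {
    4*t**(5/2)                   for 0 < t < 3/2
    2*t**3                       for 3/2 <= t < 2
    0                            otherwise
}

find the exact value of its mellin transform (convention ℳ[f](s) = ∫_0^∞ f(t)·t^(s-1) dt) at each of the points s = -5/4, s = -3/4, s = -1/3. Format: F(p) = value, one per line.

F(-5/4) = 2*2**(1/4)*(-15*3**(3/4) + 40*sqrt(2) + 42*sqrt(2)*3**(1/4))/35
F(-3/4) = 2**(1/4)*(-63*sqrt(2)*3**(1/4) + 224 + 108*3**(3/4))/63
F(-1/3) = -27*2**(1/3)*3**(2/3)/32 + 27*2**(5/6)*3**(1/6)/13 + 3*2**(2/3)

split f at 3/2: ℳ[f](s) collects 2 kernel integrals
[0, 3/2) adds the kernel integral of 4*t**(5/2)
[3/2, 2) adds the kernel integral of 2*t**3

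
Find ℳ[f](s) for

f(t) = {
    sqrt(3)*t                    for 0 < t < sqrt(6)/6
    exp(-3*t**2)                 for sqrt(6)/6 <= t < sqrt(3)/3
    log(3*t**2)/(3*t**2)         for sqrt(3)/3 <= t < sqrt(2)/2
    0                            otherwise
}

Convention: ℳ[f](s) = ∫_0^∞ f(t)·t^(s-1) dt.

(sqrt(6)/6)**s*(3*2**(s/2)*(s + 1)*(s**2 - 4*s + 4)*uppergamma(s/2, 1/2) - 3*2**(s/2)*(s + 1)*(s**2 - 4*s + 4)*uppergamma(s/2, 1) + 12*2**(s/2)*(s + 1) + 3**(s/2)*s*(s + 1)*(-4*log(2) + 4*log(3)) - 8*3**(s/2)*(s + 1) + 3**(s/2)*(s + 1)*(-8*log(3) + 8*log(2)) + 3*sqrt(2)*(s**2 - 4*s + 4))/(6*(s + 1)*(s**2 - 4*s + 4))
  Re(s) > -1

remove the power substitution first: sqrt(3)*sqrt(t) on [0, 1/6); exp(-3*t) on [1/6, 1/3); log(3*t)/(3*t) on [1/3, 1/2)
the common scale on t comes off first: sqrt(2)*sqrt(t) on [0, 1/4); exp(-2*t) on [1/4, 1/2); log(2*t)/(2*t) on [1/2, 3/4)
reversing the common scale on t: sqrt(t) on [0, 1/2); exp(-t) on [1/2, 1); log(t)/t on [1, 3/2)
treat the 3 regions marked off by sqrt(6)/6, sqrt(3)/3 separately and sum
over [0, sqrt(6)/6), the kernel integral of sqrt(3)*t enters the sum
the [sqrt(6)/6, sqrt(3)/3) slice contributes ∫ exp(-3*t**2)·t^(s-1) dt
∫ over [sqrt(3)/3, sqrt(2)/2) of log(3*t**2)/(3*t**2)·t^(s-1) joins the sum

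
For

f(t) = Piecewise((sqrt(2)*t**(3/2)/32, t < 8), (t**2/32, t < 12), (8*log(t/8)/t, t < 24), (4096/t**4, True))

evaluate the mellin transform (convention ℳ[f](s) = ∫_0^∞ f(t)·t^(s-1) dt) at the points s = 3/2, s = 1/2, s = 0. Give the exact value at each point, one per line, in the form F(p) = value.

invert the common scale on t to get t**(3/2)/8 on [0, 4); t**2/8 on [4, 6); 4*log(t/4)/t on [6, 12); …
strip the common scale on t: sqrt(2)*t**(3/2)/4 on [0, 2); t**2/2 on [2, 3); 2*log(t/2)/t on [3, 6); …
undo the common scale on t: t**(3/2) on [0, 1); 2*t**2 on [1, 3/2); log(t)/t on [3/2, 3); …
decompose at 8, 12, 24; ℳ[f](s) sums the 4 pieces' integrals
between 0 and 8 the integrand is sqrt(2)*t**(3/2)/32·t^(s-1)
over [8, 12), the kernel integral of t**2/32 enters the sum
piece [12, 24): integrate 8*log(t/8)/t against the kernel
∫ 4096/t**4·t^(s-1) over [24, ∞)

F(3/2) = -8608*sqrt(6)/135 - 80*sqrt(2)/21 + log(2**(32*sqrt(3))*3**(-32*sqrt(3) + 32*sqrt(6))) + 664*sqrt(3)/7
F(1/2) = -1508*sqrt(6)/567 - 4*sqrt(6)*log(3)/3 - 8*sqrt(3)*log(2)/3 - 3*sqrt(2)/5 + 8*sqrt(3)*log(3)/3 + 134*sqrt(3)/15
F(0) = log(6**(1/3)/2) + 365/162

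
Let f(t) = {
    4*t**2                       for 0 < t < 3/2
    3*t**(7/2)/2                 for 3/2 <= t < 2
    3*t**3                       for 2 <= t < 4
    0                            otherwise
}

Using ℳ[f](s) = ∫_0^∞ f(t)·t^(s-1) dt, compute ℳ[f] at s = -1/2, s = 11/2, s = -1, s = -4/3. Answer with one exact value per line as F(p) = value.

F(-1/2) = -24*sqrt(2)/5 + 2*sqrt(6) + 3257/80
F(11/2) = -1536*sqrt(2)/17 + 729*sqrt(6)/160 + 2420040941/52224
F(-1) = -27*sqrt(6)/40 + 12*sqrt(2)/5 + 24
F(-4/3) = -18*2**(2/3)/5 - 81*2**(5/6)*3**(1/6)/104 + 36*2**(1/6)/13 + 3*2**(1/3)*3**(2/3) + 72*2**(1/3)/5

slice at 3/2, 2, transform all 3 pieces, and sum them
over [0, 3/2), the kernel integral of 4*t**2 enters the sum
between 3/2 and 2 the integrand is 3*t**(7/2)/2·t^(s-1)
segment [2, 4) carries 3*t**3; integrate it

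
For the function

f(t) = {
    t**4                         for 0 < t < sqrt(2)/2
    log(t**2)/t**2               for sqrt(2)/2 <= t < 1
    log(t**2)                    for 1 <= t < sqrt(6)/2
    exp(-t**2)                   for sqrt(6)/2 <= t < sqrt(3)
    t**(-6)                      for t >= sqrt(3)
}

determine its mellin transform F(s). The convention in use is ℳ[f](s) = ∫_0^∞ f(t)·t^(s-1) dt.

(27*2**(s/2)*s**2*(s/2 - 3)*(s/2 + 2)*(s**2/4 - s + 1)*uppergamma(s/2, 3/2) - 27*2**(s/2)*s**2*(s/2 - 3)*(s/2 + 2)*(s**2/4 - s + 1)*uppergamma(s/2, 3) - 27*2**(s/2)*s**2*(s/2 - 3)*(s/2 + 2) + 108*2**(s/2)*(s/2 - 3)*(s/2 + 2)*(s**2/4 - s + 1) - 54*3**(s/2)*s*(s/2 - 3)*(s/2 + 2)*(s**2/4 - s + 1)*log(2) + 54*3**(s/2)*s*(s/2 - 3)*(s/2 + 2)*(s**2/4 - s + 1)*log(3) - 108*3**(s/2)*(s/2 - 3)*(s/2 + 2)*(s**2/4 - s + 1) - 6**(s/2)*s**2*(s/2 + 2)*(s**2/4 - s + 1) + 27*s**3*(s/2 - 3)*(s/2 + 2)*log(2) - 54*s**2*(s/2 - 3)*(s/2 + 2)*log(2) + 54*s**2*(s/2 - 3)*(s/2 + 2) + 27*s**2*(s/2 - 3)*(s**2/4 - s + 1)/4)/(54*2**(s/2)*s**2*(s/2 - 3)*(s/2 + 2)*(s**2/4 - s + 1))
  -4 < Re(s) < 6

remove the power substitution first: t**2 on [0, 1/2); log(t)/t on [1/2, 1); log(t) on [1, 3/2); …
decompose at sqrt(2)/2, 1, sqrt(6)/2, sqrt(3); ℳ[f](s) sums the 5 pieces' integrals
between 0 and sqrt(2)/2 the integrand is t**4·t^(s-1)
∫ log(t**2)/t**2·t^(s-1) over [sqrt(2)/2, 1)
on [1, sqrt(6)/2): add ∫ log(t**2)·t^(s-1) dt
between sqrt(6)/2 and sqrt(3) the integrand is exp(-t**2)·t^(s-1)
on [sqrt(3), ∞): add ∫ t**(-6)·t^(s-1) dt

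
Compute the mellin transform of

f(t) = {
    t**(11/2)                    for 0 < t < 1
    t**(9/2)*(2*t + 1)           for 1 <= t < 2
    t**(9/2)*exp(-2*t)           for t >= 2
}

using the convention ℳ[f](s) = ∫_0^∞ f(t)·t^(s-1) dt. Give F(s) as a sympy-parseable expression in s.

4**(-s - 9/2)*(2**(s + 9/2)*(s + 9/2)*(s + 11/2)*uppergamma(s + 9/2, 4) - 2*4**(s + 9/2)*(s + 9/2) - 4**(s + 9/2) + 5*8**(s + 9/2)*(s + 9/2) + 8**(s + 9/2))/((s + 9/2)*(s + 11/2))
  Re(s) > -11/2

reversing the shared t-power: t**(7/2) on [0, 1); t**(5/2)*(2*t + 1) on [1, 2); t**(5/2)*exp(-2*t) on [2, ∞)
invert the shared t-power to get t**3 on [0, 1); t**2*(2*t + 1) on [1, 2); t**2*exp(-2*t) on [2, ∞)
undo the shared t-power: t on [0, 1); 2*t + 1 on [1, 2); exp(-2*t) on [2, ∞)
cuts at 1, 2: linearity sums the 3 kernel integrals
the [0, 1) slice contributes ∫ t**(11/2)·t^(s-1) dt
[1, 2) adds the kernel integral of t**(9/2)*(2*t + 1)
between 2 and ∞ the integrand is t**(9/2)*exp(-2*t)·t^(s-1)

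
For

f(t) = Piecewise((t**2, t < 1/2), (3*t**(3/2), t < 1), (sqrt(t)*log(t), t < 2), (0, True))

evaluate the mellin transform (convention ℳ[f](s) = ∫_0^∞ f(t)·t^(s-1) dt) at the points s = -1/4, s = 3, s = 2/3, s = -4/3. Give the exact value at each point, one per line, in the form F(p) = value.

F(-1/4) = -111*2**(1/4)/7 - 3*2**(3/4)/5 + 4*2**(1/4)*log(2) + 92/5
F(3) = sqrt(2)*(-31700 + 17747*sqrt(2) + 107520*log(2))/47040
F(2/3) = -72*2**(1/6)/49 - 9*2**(5/6)/52 + 3*2**(1/3)/64 + 12*2**(1/6)*log(2)/7 + 1350/637
F(-4/3) = -9*2**(5/6) - 18*2**(1/6)/25 - 3*2**(1/6)*log(2)/5 + 3*2**(1/3)/4 + 486/25

reversing the shared t-power: t**(3/2) on [0, 1/2); 3*t on [1/2, 1); log(t) on [1, 2)
slice at 1/2, 1, transform all 3 pieces, and sum them
segment 0 to 1/2 holds t**2; add its integral
∫ 3*t**(3/2)·t^(s-1) over [1/2, 1)
on [1, 2) integrate f = sqrt(t)*log(t) against the kernel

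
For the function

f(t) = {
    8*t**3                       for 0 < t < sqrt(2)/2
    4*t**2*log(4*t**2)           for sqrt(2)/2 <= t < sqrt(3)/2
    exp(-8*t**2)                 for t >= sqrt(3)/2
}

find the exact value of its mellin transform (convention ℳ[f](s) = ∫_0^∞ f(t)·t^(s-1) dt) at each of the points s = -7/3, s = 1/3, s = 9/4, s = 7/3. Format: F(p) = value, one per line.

peel off the common scale on t: t**3 on [0, sqrt(2)); t**2*log(t**2) on [sqrt(2), sqrt(3)); exp(-2*t**2) on [sqrt(3), ∞)
the power substitution comes off first: t**(3/2) on [0, 2); t*log(t) on [2, 3); exp(-2*t) on [3, ∞)
the 3 pieces separated at sqrt(2)/2, sqrt(3)/2 each add one integral
∫ 8*t**3·t^(s-1) over [0, sqrt(2)/2)
on [sqrt(2)/2, sqrt(3)/2) integrate f = 4*t**2*log(4*t**2) against the kernel
on [sqrt(3)/2, ∞): add ∫ exp(-8*t**2)·t^(s-1) dt

F(-7/3) = -24*2**(1/3)*3**(5/6) + log(2**(12*2**(1/6))/3**(4*2**(1/3)*3**(5/6))) + 4*sqrt(2)*uppergamma(-7/6, 6) + 6*2**(2/3) + 72*2**(1/6)
F(1/3) = -27*2**(2/3)*3**(1/6)/49 - 3*2**(5/6)*log(2)/7 + sqrt(2)*uppergamma(1/6, 6)/4 + 18*2**(5/6)/49 + 3*2**(1/3)/5 + 9*2**(2/3)*3**(1/6)*log(3)/14
F(9/4) = -36*2**(3/4)*3**(1/8)/289 - 2*2**(7/8)*log(2)/17 + 2**(5/8)*uppergamma(9/8, 6)/32 + 16*2**(7/8)/289 + 4*2**(3/8)/21 + 9*2**(3/4)*3**(1/8)*log(3)/34
F(7/3) = -81*2**(2/3)*3**(1/6)/676 - 3*2**(5/6)*log(2)/26 + sqrt(2)*uppergamma(7/6, 6)/32 + 9*2**(5/6)/169 + 3*2**(1/3)/16 + 27*2**(2/3)*3**(1/6)*log(3)/104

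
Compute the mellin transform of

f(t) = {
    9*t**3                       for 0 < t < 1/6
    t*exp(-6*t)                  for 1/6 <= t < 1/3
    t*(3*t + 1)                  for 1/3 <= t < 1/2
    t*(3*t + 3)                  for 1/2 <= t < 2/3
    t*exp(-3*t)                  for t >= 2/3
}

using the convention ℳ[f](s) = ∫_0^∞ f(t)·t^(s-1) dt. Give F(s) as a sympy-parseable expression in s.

peel off the shared t-power: 9*t**2 on [0, 1/6); exp(-6*t) on [1/6, 1/3); 3*t + 1 on [1/3, 1/2); …
back out the common scale on t: t**2 on [0, 1/2); exp(-2*t) on [1/2, 1); t + 1 on [1, 3/2); …
breakpoints 1/6, 1/3, 1/2, 2/3: one integral from each of the 5 segments
on [0, 1/6): add ∫ 9*t**3·t^(s-1) dt
[1/6, 1/3) adds the kernel integral of t*exp(-6*t)
∫ t*(3*t + 1)·t^(s-1) over [1/3, 1/2)
the [1/2, 2/3) slice contributes ∫ t*(3*t + 3)·t^(s-1) dt
segment 2/3 to ∞ holds t*exp(-3*t); add its integral

(80*2**(2*s)*(s + 1)*(s + 3) + 48*2**(2*s)*(s + 3) + 8*2**s*(s + 1)*(s + 2)*(s + 3)*uppergamma(s + 1, 2) - 16*2**s*(s + 1)*(s + 3) - 8*2**s*(s + 3) - 24*3**s*(s + 1)*(s + 3) - 24*3**s*(s + 3) + 4*(s + 1)*(s + 2)*(s + 3)*uppergamma(s + 1, 1) - 4*(s + 1)*(s + 2)*(s + 3)*uppergamma(s + 1, 2) + (s + 1)*(s + 2))/(24*6**s*(s + 1)*(s + 2)*(s + 3))
  Re(s) > -3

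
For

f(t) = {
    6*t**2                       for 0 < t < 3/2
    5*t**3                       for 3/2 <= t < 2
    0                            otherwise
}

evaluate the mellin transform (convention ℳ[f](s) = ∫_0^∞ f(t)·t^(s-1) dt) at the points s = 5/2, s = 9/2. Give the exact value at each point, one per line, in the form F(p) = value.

treat the 2 regions marked off by 3/2 separately and sum
piece [0, 3/2): integrate 6*t**2 against the kernel
piece [3/2, 2): integrate 5*t**3 against the kernel

F(5/2) = -27*sqrt(6)/352 + 320*sqrt(2)/11
F(9/2) = -729*sqrt(6)/1664 + 256*sqrt(2)/3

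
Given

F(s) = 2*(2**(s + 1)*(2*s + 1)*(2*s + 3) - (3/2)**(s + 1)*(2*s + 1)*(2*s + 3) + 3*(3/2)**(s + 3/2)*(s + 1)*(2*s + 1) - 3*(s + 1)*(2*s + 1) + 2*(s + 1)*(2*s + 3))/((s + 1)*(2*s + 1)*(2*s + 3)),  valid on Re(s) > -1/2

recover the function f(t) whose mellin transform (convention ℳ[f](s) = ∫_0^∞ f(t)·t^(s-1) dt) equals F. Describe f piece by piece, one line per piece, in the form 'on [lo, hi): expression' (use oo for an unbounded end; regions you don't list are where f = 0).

integrate the 3 segments split at 1, 3/2, then add the results
segment [0, 1) carries 2*sqrt(t); integrate it
on [1, 3/2) integrate f = 3*t**(3/2) against the kernel
the [3/2, 2) slice contributes ∫ 2*t·t^(s-1) dt

on [0, 1): 2*sqrt(t)
on [1, 3/2): 3*t**(3/2)
on [3/2, 2): 2*t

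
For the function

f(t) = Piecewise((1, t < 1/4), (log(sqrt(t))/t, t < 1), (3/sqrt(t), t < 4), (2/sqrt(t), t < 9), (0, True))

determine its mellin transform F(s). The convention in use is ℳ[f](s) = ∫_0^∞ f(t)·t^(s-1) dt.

undo the power substitution: 1 on [0, 1/2); log(t)/t**2 on [1/2, 1); 3/t on [1, 2); …
strip the shared t-power: t on [0, 1/2); log(t)/t on [1/2, 1); 3 on [1, 2); …
decompose at 1/4, 1, 4; ℳ[f](s) sums the 4 pieces' integrals
piece [0, 1/4): integrate 1 against the kernel
on [1/4, 1): add ∫ log(sqrt(t))/t·t^(s-1) dt
over [1, 4), the kernel integral of 3/sqrt(t) enters the sum
segment 4 to 9 holds 2/sqrt(t); add its integral

(6*16**s*s**3 - 12*16**s*s**2 + 6*16**s*s - 36*2**(2*s)*s**3 + 66*2**(2*s)*s**2 - 33*2**(2*s)*s + 8*6**(2*s)*s**3 - 16*6**(2*s)*s**2 + 8*6**(2*s)*s + 12*s**3 + 48*s**3*log(2) - 72*s**2*log(2) - 6*s**2 + 12*s + 24*s*log(2) - 6)/(6*4**s*s*(2*s**3 - 5*s**2 + 4*s - 1))
  Re(s) > 0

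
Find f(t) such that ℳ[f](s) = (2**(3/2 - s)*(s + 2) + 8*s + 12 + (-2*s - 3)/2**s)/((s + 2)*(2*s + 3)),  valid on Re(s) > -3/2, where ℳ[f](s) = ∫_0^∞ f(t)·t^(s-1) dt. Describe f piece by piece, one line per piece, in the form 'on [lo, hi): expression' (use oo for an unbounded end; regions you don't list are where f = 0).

summing 2 kernel integrals split by 1/2 yields ℳ[f](s)
between 0 and 1/2 the integrand is 4*t**(3/2)·t^(s-1)
on [1/2, 1) integrate f = 4*t**2 against the kernel

on [0, 1/2): 4*t**(3/2)
on [1/2, 1): 4*t**2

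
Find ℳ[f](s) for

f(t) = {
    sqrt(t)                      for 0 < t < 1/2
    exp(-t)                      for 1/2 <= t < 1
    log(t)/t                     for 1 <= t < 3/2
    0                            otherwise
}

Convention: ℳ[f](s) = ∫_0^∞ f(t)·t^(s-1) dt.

(3*2**s*(2*s + 1)*(s**2 - 2*s + 1)*uppergamma(s, 1/2) - 3*2**s*(2*s + 1)*(s**2 - 2*s + 1)*uppergamma(s, 1) + 3*2**s*(2*s + 1) + 3**s*s*(2*s + 1)*(-2*log(2) + 2*log(3)) - 2*3**s*(2*s + 1) + 3**s*(2*s + 1)*(-2*log(3) + 2*log(2)) + 3*sqrt(2)*(s**2 - 2*s + 1))/(3*2**s*(2*s + 1)*(s**2 - 2*s + 1))
  Re(s) > -1/2

cuts at 1/2, 1: linearity sums the 3 kernel integrals
on [0, 1/2): add ∫ sqrt(t)·t^(s-1) dt
∫ over [1/2, 1) of exp(-t)·t^(s-1) joins the sum
segment [1, 3/2) carries log(t)/t; integrate it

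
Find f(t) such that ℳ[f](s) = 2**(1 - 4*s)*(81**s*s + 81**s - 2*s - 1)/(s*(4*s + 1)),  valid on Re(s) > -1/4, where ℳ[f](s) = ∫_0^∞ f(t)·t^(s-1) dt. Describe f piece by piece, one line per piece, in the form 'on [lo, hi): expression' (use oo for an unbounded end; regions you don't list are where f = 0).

invert the power substitution to get sqrt(t) on [0, 1/4); 2 - sqrt(t) on [1/4, 9/4)
reversing the power substitution: t on [0, 1/2); 2 - t on [1/2, 3/2)
slice at 1/16, transform all 2 pieces, and sum them
for t in [0, 1/16): the term is ∫ t**(1/4)·t^(s-1)
on [1/16, 81/16): add ∫ (2 - t**(1/4))·t^(s-1) dt

on [0, 1/16): t**(1/4)
on [1/16, 81/16): 2 - t**(1/4)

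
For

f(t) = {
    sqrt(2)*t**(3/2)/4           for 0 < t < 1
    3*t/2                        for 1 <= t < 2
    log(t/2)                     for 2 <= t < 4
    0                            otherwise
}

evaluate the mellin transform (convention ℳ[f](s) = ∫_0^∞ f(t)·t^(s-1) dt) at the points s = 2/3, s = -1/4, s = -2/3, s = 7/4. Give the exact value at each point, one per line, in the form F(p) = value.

F(2/3) = -9*2**(1/3)/2 - 9/10 + 3*sqrt(2)/26 + 3*2**(1/3)*log(2) + 81*2**(2/3)/20
F(-1/4) = -39*sqrt(2)/5 - 2 - 2*sqrt(2)*log(2) + 10*2**(3/4)
F(-2/3) = -9/2 - 9*2**(2/3)/16 - 3*2**(2/3)*log(2)/8 + 3*sqrt(2)/10 + 45*2**(1/3)/8
F(7/4) = -1615*sqrt(2)/637 - 6/11 + 32*sqrt(2)*log(2)/7 + 1528*2**(3/4)/539

remove the common scale on t first: t**(3/2) on [0, 1/2); 3*t on [1/2, 1); log(t) on [1, 2)
breakpoints 1, 2: one integral from each of the 3 segments
the [0, 1) slice contributes ∫ sqrt(2)*t**(3/2)/4·t^(s-1) dt
segment 1 to 2 holds 3*t/2; add its integral
on [2, 4) integrate f = log(t/2) against the kernel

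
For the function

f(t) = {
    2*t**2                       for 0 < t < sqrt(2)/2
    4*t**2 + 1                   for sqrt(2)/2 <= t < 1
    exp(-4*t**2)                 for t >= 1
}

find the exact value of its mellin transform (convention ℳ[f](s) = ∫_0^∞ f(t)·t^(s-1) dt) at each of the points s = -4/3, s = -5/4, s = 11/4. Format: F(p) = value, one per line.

F(-4/3) = -3*2**(2/3)/4 + 2**(1/3)*uppergamma(-2/3, 4) + 21/4
F(-5/4) = -8*2**(5/8)/15 + 2**(1/4)*uppergamma(-5/8, 4) + 68/15
F(11/4) = -30*2**(5/8)/209 + 2**(1/4)*uppergamma(11/8, 4)/16 + 252/209

remove the power substitution first: 2*t on [0, 1/2); 4*t + 1 on [1/2, 1); exp(-4*t) on [1, ∞)
undo the common scale on t: t on [0, 1); 2*t + 1 on [1, 2); exp(-2*t) on [2, ∞)
treat the 3 regions marked off by sqrt(2)/2, 1 separately and sum
for t in [0, sqrt(2)/2): the term is ∫ 2*t**2·t^(s-1)
piece [sqrt(2)/2, 1): integrate (4*t**2 + 1) against the kernel
∫ over [1, ∞) of exp(-4*t**2)·t^(s-1) joins the sum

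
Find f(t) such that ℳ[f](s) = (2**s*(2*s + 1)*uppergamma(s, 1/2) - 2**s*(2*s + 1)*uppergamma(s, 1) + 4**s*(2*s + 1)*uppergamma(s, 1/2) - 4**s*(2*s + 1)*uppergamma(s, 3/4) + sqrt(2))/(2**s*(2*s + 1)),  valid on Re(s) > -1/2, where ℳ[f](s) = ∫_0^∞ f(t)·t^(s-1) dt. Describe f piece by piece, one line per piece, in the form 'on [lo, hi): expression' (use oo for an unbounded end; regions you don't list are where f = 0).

treat the 3 regions marked off by 1/2, 1 separately and sum
segment [0, 1/2) carries sqrt(t); integrate it
∫ over [1/2, 1) of exp(-t)·t^(s-1) joins the sum
between 1 and 3/2 the integrand is exp(-t/2)·t^(s-1)

on [0, 1/2): sqrt(t)
on [1/2, 1): exp(-t)
on [1, 3/2): exp(-t/2)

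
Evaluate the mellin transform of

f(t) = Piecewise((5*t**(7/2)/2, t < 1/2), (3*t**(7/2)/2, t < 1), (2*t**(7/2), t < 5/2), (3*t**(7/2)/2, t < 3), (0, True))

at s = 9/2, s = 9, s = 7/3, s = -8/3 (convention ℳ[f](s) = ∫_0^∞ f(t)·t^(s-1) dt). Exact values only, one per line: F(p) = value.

F(9/2) = 5429219/4096
F(9) = -1/25 + sqrt(2)/102400 + 9765625*sqrt(10)/8192 + 1594323*sqrt(3)/25
F(7/3) = -3/35 + 3*2**(1/6)/1120 + 1875*2**(1/6)*5**(5/6)/448 + 2187*3**(5/6)/35
F(-8/3) = -3/5 + 3*2**(1/6)/5 + 3*2**(1/6)*5**(5/6)/10 + 9*3**(5/6)/5

the 4 pieces separated at 1/2, 1, 5/2 each add one integral
the [0, 1/2) slice contributes ∫ 5*t**(7/2)/2·t^(s-1) dt
segment 1/2 to 1 holds 3*t**(7/2)/2; add its integral
the [1, 5/2) slice contributes ∫ 2*t**(7/2)·t^(s-1) dt
over [5/2, 3), the kernel integral of 3*t**(7/2)/2 enters the sum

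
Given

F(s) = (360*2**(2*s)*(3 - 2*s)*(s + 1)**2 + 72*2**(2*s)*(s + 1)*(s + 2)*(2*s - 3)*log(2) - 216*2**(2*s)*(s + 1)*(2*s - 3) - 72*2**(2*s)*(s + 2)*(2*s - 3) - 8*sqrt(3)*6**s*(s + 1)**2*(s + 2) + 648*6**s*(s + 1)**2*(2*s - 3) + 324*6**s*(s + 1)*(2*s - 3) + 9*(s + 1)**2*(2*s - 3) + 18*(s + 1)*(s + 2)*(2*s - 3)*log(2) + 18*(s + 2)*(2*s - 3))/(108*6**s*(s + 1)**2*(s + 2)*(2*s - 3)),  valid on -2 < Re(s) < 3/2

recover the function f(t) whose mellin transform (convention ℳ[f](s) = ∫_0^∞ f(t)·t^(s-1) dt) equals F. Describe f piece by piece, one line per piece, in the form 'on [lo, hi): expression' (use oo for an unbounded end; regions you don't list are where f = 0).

on [0, 1/6): 3*t**2
on [1/6, 2/3): t*log(3*t)
on [2/3, 1): t*(3*t + 3)
on [1, oo): sqrt(3)/(27*t**(3/2))

back out the shared t-power: 3*t**3 on [0, 1/6); t**2*log(3*t) on [1/6, 2/3); t**2*(3*t + 3) on [2/3, 1); …
strip the shared t-power: 3*t on [0, 1/6); log(3*t) on [1/6, 2/3); 3*t + 3 on [2/3, 1); …
back out the common scale on t: t on [0, 1/2); log(t) on [1/2, 2); t + 3 on [2, 3); …
summing 4 kernel integrals split by 1/6, 2/3, 1 yields ℳ[f](s)
piece [0, 1/6): integrate 3*t**2 against the kernel
between 1/6 and 2/3 the integrand is t*log(3*t)·t^(s-1)
between 2/3 and 1 the integrand is t*(3*t + 3)·t^(s-1)
for t in [1, ∞): the term is ∫ sqrt(3)/(27*t**(3/2))·t^(s-1)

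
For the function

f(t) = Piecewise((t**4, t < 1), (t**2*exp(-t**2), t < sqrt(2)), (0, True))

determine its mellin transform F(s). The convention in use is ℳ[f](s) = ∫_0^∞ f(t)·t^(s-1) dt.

strip the power substitution: t**2 on [0, 1); t*exp(-t) on [1, 2)
the shared t-power comes off first: t on [0, 1); exp(-t) on [1, 2)
the 2 pieces separated at 1 each add one integral
on [0, 1) integrate f = t**4 against the kernel
on [1, sqrt(2)): add ∫ t**2*exp(-t**2)·t^(s-1) dt

((s + 4)*uppergamma(s/2 + 1, 1) - (s + 4)*uppergamma(s/2 + 1, 2) + 2)/(2*(s + 4))
  Re(s) > -4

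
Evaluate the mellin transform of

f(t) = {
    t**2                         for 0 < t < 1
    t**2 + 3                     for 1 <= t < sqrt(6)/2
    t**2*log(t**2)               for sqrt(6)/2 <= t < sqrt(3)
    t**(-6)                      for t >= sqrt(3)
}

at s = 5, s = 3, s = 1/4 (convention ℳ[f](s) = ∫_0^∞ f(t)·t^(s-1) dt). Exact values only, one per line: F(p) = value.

F(5) = -113*sqrt(3)/147 - 27*sqrt(6)*log(3)/112 - 3/5 + 27*sqrt(6)*log(2)/112 + 3861*sqrt(6)/3920 + 27*sqrt(3)*log(3)/7
F(3) = -461*sqrt(3)/675 - 1 + 213*sqrt(6)/200 + log(2**(9*sqrt(6)/40)*3**(-9*sqrt(6)/40 + 9*sqrt(3)/5))
F(1/4) = 2**(7/8)*(-3726*2**(1/8) - 366*6**(1/8) + log(2**(207*3**(1/8))*3**(-207*3**(1/8) + 414*6**(1/8))) + 4117*3**(1/8))/621

back out the power substitution: t on [0, 1); t + 3 on [1, 3/2); t*log(t) on [3/2, 3); …
cuts at 1, sqrt(6)/2, sqrt(3): linearity sums the 4 kernel integrals
piece [0, 1): integrate t**2 against the kernel
for t in [1, sqrt(6)/2): the term is ∫ (t**2 + 3)·t^(s-1)
∫ t**2*log(t**2)·t^(s-1) over [sqrt(6)/2, sqrt(3))
segment [sqrt(3), ∞) carries t**(-6); integrate it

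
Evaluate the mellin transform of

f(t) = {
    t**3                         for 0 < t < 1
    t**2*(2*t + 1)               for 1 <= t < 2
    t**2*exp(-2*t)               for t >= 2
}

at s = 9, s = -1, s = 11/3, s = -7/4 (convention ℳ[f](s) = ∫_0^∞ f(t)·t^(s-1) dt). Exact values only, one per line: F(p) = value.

the shared t-power comes off first: t on [0, 1); 2*t + 1 on [1, 2); exp(-2*t) on [2, ∞)
integrate the 3 segments split at 1, 2, then add the results
∫ over [0, 1) of t**3·t^(s-1) joins the sum
on [1, 2) integrate f = t**2*(2*t + 1) against the kernel
[2, ∞) adds the kernel integral of t**2*exp(-2*t)

F(9) = 114665/132 + 771731*exp(-4)/8
F(-1) = exp(-4)/2 + 9/2
F(11/3) = -111/340 + 2**(1/3)*uppergamma(17/3, 4)/64 + 2112*2**(2/3)/85
F(-7/4) = -24/5 + 2**(3/4)*uppergamma(1/4, 4)/2 + 36*2**(1/4)/5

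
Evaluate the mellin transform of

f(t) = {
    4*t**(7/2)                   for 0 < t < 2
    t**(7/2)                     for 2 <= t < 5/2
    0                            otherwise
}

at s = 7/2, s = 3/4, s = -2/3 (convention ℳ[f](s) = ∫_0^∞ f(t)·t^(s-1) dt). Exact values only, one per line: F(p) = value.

F(7/2) = 127277/896
F(3/4) = 2**(1/4)*(625*sqrt(2)*5**(1/4) + 1536)/136
F(-2/3) = 3*2**(1/6)*(25*5**(5/6) + 96*2**(2/3))/68

treat the 2 regions marked off by 2 separately and sum
segment 0 to 2 holds 4*t**(7/2); add its integral
on [2, 5/2): add ∫ t**(7/2)·t^(s-1) dt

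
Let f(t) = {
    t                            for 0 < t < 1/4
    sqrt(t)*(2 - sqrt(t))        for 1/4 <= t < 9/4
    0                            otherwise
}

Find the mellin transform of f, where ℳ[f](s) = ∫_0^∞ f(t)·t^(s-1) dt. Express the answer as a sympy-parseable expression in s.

strip the power substitution: t**2 on [0, 1/2); t*(2 - t) on [1/2, 3/2)
remove the shared t-power first: t on [0, 1/2); 2 - t on [1/2, 3/2)
the 2 pieces separated at 1/4 each add one integral
∫ t·t^(s-1) over [0, 1/4)
the [1/4, 9/4) slice contributes ∫ sqrt(t)*(2 - sqrt(t))·t^(s-1) dt

(6*3**(2*s)*s + 15*3**(2*s) - 4*s - 6)/(4*2**(2*s)*(2*s**2 + 3*s + 1))
  Re(s) > -1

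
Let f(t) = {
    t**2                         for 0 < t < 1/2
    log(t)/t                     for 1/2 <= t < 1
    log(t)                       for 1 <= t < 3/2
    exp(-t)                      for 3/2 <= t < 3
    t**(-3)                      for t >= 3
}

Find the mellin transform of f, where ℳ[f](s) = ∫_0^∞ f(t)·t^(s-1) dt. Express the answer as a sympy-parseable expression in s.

(108*2**s*s**2*(s - 3)*(s + 2)*(s**2 - 2*s + 1)*uppergamma(s, 3/2) - 108*2**s*s**2*(s - 3)*(s + 2)*(s**2 - 2*s + 1)*uppergamma(s, 3) - 108*2**s*s**2*(s - 3)*(s + 2) + 108*2**s*(s - 3)*(s + 2)*(s**2 - 2*s + 1) - 108*3**s*s*(s - 3)*(s + 2)*(s**2 - 2*s + 1)*log(2) + 108*3**s*s*(s - 3)*(s + 2)*(s**2 - 2*s + 1)*log(3) - 108*3**s*(s - 3)*(s + 2)*(s**2 - 2*s + 1) - 4*6**s*s**2*(s + 2)*(s**2 - 2*s + 1) + 216*s**3*(s - 3)*(s + 2)*log(2) - 216*s**2*(s - 3)*(s + 2)*log(2) + 216*s**2*(s - 3)*(s + 2) + 27*s**2*(s - 3)*(s**2 - 2*s + 1))/(108*2**s*s**2*(s - 3)*(s + 2)*(s**2 - 2*s + 1))
  -2 < Re(s) < 3

integrate the 5 segments split at 1/2, 1, 3/2, 3, then add the results
piece [0, 1/2): integrate t**2 against the kernel
the [1/2, 1) slice contributes ∫ log(t)/t·t^(s-1) dt
over [1, 3/2), the kernel integral of log(t) enters the sum
on [3/2, 3): add ∫ exp(-t)·t^(s-1) dt
∫ t**(-3)·t^(s-1) over [3, ∞)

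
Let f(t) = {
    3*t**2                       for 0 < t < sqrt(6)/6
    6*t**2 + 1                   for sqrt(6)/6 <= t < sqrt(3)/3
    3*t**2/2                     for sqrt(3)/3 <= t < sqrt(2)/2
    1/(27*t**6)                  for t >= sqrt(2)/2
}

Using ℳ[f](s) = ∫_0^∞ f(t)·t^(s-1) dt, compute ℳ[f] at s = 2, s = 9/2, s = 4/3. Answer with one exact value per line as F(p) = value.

undo the power substitution: 3*t on [0, 1/6); 6*t + 1 on [1/6, 1/3); 3*t/2 on [1/3, 1/2); …
invert the common scale on t to get t on [0, 1/2); 2*t + 1 on [1/2, 1); t/2 on [1, 3/2); …
treat the 4 regions marked off by sqrt(6)/6, sqrt(3)/3, sqrt(2)/2 separately and sum
segment [0, sqrt(6)/6) carries 3*t**2; integrate it
between sqrt(6)/6 and sqrt(3)/3 the integrand is (6*t**2 + 1)·t^(s-1)
on [sqrt(3)/3, sqrt(2)/2) integrate f = 3*t**2/2 against the kernel
on [sqrt(2)/2, ∞): add ∫ 1/(27*t**6)·t^(s-1) dt

F(2) = 275/864
F(9/2) = 6**(3/4)*(-70 + 424*2**(1/4) + 659*3**(1/4))/50544
F(4/3) = 6**(1/3)*(-2268 + 727*3**(2/3) + 3024*2**(2/3))/15120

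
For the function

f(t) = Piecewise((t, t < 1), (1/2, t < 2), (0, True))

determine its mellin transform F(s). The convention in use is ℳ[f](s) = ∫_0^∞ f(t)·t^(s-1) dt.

cuts at 1: linearity sums the 2 kernel integrals
∫ over [0, 1) of t·t^(s-1) joins the sum
between 1 and 2 the integrand is 1/2·t^(s-1)

(2**s*(s + 1) + s - 1)/(2*s*(s + 1))
  Re(s) > -1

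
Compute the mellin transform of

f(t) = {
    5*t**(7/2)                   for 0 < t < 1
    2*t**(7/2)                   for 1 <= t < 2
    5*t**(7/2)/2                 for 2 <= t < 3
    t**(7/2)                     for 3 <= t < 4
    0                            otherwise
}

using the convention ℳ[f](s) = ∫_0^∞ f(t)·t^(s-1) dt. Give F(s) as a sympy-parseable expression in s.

(-2**(s + 7/2) + 2**(2*s + 8) + 3**(s + 9/2) + 6)/(2*s + 7)
  Re(s) > -7/2

decompose at 1, 2, 3; ℳ[f](s) sums the 4 pieces' integrals
on [0, 1): add ∫ 5*t**(7/2)·t^(s-1) dt
segment [1, 2) carries 2*t**(7/2); integrate it
[2, 3) adds the kernel integral of 5*t**(7/2)/2
segment 3 to 4 holds t**(7/2); add its integral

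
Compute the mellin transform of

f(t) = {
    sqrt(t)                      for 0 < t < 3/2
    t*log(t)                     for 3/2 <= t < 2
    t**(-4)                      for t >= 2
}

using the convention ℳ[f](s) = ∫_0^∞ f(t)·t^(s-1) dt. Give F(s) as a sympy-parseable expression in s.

f breaks at 3/2, 2 into 3 integrals to sum
∫ over [0, 3/2) of sqrt(t)·t^(s-1) joins the sum
the [3/2, 2) slice contributes ∫ t*log(t)·t^(s-1) dt
for t in [2, ∞): the term is ∫ t**(-4)·t^(s-1)

(-32*2**(2*s)*(s - 4)*(2*s + 1) + 3**s*s*(s - 4)*(2*s + 1)*(-24*log(3) + 24*log(2)) + 3**s*(s - 4)*(2*s + 1)*(-24*log(3) + 24*log(2)) + 24*3**s*(s - 4)*(2*s + 1) + 16*3**s*sqrt(6)*(s - 4)*(s**2 + 2*s + 1) + 32*4**s*s*(s - 4)*(2*s + 1)*log(2) + 32*4**s*(s - 4)*(2*s + 1)*log(2) - 4**s*(2*s + 1)*(s**2 + 2*s + 1))/(16*2**s*(s - 4)*(2*s + 1)*(s**2 + 2*s + 1))
  -1/2 < Re(s) < 4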